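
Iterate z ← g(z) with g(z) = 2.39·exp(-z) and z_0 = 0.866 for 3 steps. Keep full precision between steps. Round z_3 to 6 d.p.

z_1 = g(0.866000) = 1.005307
z_2 = g(1.005307) = 0.874578
z_3 = g(0.874578) = 0.996721

0.996721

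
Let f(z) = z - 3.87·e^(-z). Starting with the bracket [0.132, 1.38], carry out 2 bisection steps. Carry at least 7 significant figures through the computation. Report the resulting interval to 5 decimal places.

[1.06800, 1.38000]

f(0.132000) = -3.259440, f(1.380000) = 0.406391 (opposite signs)
step 1: m = 0.756000, f(m) = -1.061123 < 0 → root in [0.756000, 1.380000]
step 2: m = 1.068000, f(m) = -0.262101 < 0 → root in [1.068000, 1.380000]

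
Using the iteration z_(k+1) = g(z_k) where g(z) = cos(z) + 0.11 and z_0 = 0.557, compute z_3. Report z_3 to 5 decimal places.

0.88476

z_1 = g(0.557000) = 0.958845
z_2 = g(0.958845) = 0.684466
z_3 = g(0.684466) = 0.884757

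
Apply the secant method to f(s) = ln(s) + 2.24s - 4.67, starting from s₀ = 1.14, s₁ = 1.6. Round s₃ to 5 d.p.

f(s_0) = -1.985372, f(s_1) = -0.615996
s_2 = 1.600000 - (-0.615996)·(1.600000 - 1.140000)/(-0.615996 - (-1.985372)) = 1.806925; f(s_2) = -0.030861
s_3 = 1.806925 - (-0.030861)·(1.806925 - 1.600000)/(-0.030861 - (-0.615996)) = 1.817839; f(s_3) = -0.000393

1.81784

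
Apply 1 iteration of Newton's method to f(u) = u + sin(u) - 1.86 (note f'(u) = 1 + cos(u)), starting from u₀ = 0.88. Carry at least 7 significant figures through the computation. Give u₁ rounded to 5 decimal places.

Newton update: u ← u − f(u)/f'(u).
u_0 = 0.880000: f = -0.209261, f' = 1.637151 → u_1 = 0.880000 - (-0.209261)/(1.637151) = 1.007820

1.00782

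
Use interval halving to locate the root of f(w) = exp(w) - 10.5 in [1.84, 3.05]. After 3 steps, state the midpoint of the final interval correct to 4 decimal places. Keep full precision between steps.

f(1.840000) = -4.203462, f(3.050000) = 10.615344 (opposite signs)
step 1: m = 2.445000, f(m) = 1.030550 > 0 → root in [1.840000, 2.445000]
step 2: m = 2.142500, f(m) = -1.979287 < 0 → root in [2.142500, 2.445000]
step 3: m = 2.293750, f(m) = -0.587962 < 0 → root in [2.293750, 2.445000]
Midpoint of [2.293750, 2.445000] = 2.369375

2.3694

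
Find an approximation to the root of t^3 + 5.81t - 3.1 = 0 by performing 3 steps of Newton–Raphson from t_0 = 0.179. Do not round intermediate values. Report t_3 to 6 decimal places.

Newton update: t ← t − f(t)/f'(t).
f'(t) = 3t^2 + 5.81
t_0 = 0.179000: f = -2.054275, f' = 5.906123 → t_1 = 0.179000 - (-2.054275)/(5.906123) = 0.526821
t_1 = 0.526821: f = 0.107045, f' = 6.642622 → t_2 = 0.526821 - (0.107045)/(6.642622) = 0.510706
t_2 = 0.510706: f = 0.000406, f' = 6.592463 → t_3 = 0.510706 - (0.000406)/(6.592463) = 0.510645

0.510645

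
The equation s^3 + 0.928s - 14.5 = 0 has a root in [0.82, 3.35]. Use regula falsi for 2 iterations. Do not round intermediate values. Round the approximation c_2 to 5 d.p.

False-position update: c = (a·f(b) − b·f(a))/(f(b) − f(a)); replace the endpoint whose sign matches f(c).
f(0.820000) = -13.187672, f(3.350000) = 26.204175
step 1: c = 1.666998, f(c) = -8.320636 < 0 → new bracket [1.666998, 3.350000]
step 2: c = 2.072609, f(c) = -3.673296 < 0 → new bracket [2.072609, 3.350000]

2.07261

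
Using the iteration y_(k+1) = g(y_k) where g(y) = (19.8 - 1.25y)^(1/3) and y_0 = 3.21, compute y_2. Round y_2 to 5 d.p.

2.55424

y_1 = g(3.210000) = 2.508637
y_2 = g(2.508637) = 2.554239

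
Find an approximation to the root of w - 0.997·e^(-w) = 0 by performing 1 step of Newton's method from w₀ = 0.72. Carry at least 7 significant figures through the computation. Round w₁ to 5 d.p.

f'(w) = 1 + 0.997·e^(-w)
w_0 = 0.720000: f = 0.234708, f' = 1.485292 → w_1 = 0.720000 - (0.234708)/(1.485292) = 0.561979

0.56198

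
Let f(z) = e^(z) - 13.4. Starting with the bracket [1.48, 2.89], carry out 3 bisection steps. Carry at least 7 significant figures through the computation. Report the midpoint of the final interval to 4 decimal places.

f(1.480000) = -9.007054, f(2.890000) = 4.593310 (opposite signs)
step 1: m = 2.185000, f(m) = -4.509351 < 0 → root in [2.185000, 2.890000]
step 2: m = 2.537500, f(m) = -0.751989 < 0 → root in [2.537500, 2.890000]
step 3: m = 2.713750, f(m) = 1.685741 > 0 → root in [2.537500, 2.713750]
Midpoint of [2.537500, 2.713750] = 2.625625

2.6256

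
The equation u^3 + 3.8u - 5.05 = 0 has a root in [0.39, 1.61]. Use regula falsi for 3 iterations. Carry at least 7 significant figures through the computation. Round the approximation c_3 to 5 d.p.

f(0.390000) = -3.508681, f(1.610000) = 5.241281
step 1: c = 0.879213, f(c) = -1.029348 < 0 → new bracket [0.879213, 1.610000]
step 2: c = 0.999174, f(c) = -0.255614 < 0 → new bracket [0.999174, 1.610000]
step 3: c = 1.027578, f(c) = -0.060164 < 0 → new bracket [1.027578, 1.610000]

1.02758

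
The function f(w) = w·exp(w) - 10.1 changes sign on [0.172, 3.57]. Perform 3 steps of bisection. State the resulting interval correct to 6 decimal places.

[1.446250, 1.871000]

f(0.172000) = -9.895719, f(3.570000) = 116.694238 (opposite signs)
step 1: m = 1.871000, f(m) = 2.051748 > 0 → root in [0.172000, 1.871000]
step 2: m = 1.021500, f(m) = -7.262929 < 0 → root in [1.021500, 1.871000]
step 3: m = 1.446250, f(m) = -3.957548 < 0 → root in [1.446250, 1.871000]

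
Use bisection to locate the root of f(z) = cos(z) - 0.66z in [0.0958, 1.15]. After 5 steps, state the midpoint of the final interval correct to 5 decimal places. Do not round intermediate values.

0.90292

f(0.095800) = 0.932187, f(1.150000) = -0.350513 (opposite signs)
step 1: m = 0.622900, f(m) = 0.401076 > 0 → root in [0.622900, 1.150000]
step 2: m = 0.886450, f(m) = 0.047110 > 0 → root in [0.886450, 1.150000]
step 3: m = 1.018225, f(m) = -0.147151 < 0 → root in [0.886450, 1.018225]
step 4: m = 0.952337, f(m) = -0.048763 < 0 → root in [0.886450, 0.952337]
step 5: m = 0.919394, f(m) = -0.000497 < 0 → root in [0.886450, 0.919394]
Midpoint of [0.886450, 0.919394] = 0.902922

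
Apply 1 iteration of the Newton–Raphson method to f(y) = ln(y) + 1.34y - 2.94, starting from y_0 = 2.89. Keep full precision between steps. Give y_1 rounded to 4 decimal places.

1.7074

Newton update: y ← y − f(y)/f'(y).
f'(y) = 1/y + 1.34
y_0 = 2.890000: f = 1.993857, f' = 1.686021 → y_1 = 2.890000 - (1.993857)/(1.686021) = 1.707419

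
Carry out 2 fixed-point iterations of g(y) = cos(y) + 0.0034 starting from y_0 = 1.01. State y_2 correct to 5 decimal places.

0.86354

y_1 = g(1.010000) = 0.535261
y_2 = g(0.535261) = 0.863536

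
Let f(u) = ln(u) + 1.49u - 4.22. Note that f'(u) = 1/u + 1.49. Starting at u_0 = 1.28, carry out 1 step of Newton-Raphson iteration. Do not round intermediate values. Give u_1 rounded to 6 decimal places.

2.189605

u_0 = 1.280000: f = -2.065940, f' = 2.271250 → u_1 = 1.280000 - (-2.065940)/(2.271250) = 2.189605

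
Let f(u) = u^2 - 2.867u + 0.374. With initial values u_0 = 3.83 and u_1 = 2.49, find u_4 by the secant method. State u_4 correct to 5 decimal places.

2.72976

f(u_0) = 4.062290, f(u_1) = -0.564730
u_2 = 2.490000 - (-0.564730)·(2.490000 - 3.830000)/(-0.564730 - (4.062290)) = 2.653548; f(u_2) = -0.192406
u_3 = 2.653548 - (-0.192406)·(2.653548 - 2.490000)/(-0.192406 - (-0.564730)) = 2.738064; f(u_3) = 0.020966
u_4 = 2.738064 - (0.020966)·(2.738064 - 2.653548)/(0.020966 - (-0.192406)) = 2.729760; f(u_4) = -0.000633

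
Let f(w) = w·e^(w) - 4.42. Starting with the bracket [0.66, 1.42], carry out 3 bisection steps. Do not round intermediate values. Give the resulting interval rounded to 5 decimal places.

f(0.660000) = -3.143037, f(1.420000) = 1.454711 (opposite signs)
step 1: m = 1.040000, f(m) = -1.477614 < 0 → root in [1.040000, 1.420000]
step 2: m = 1.230000, f(m) = -0.211888 < 0 → root in [1.230000, 1.420000]
step 3: m = 1.325000, f(m) = 0.564896 > 0 → root in [1.230000, 1.325000]

[1.23000, 1.32500]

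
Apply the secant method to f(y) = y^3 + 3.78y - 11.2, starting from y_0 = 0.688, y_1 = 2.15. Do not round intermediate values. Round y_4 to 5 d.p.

f(y_0) = -8.273699, f(y_1) = 6.865375
y_2 = 2.150000 - (6.865375)·(2.150000 - 0.688000)/(6.865375 - (-8.273699)) = 1.487002; f(y_2) = -2.291112
y_3 = 1.487002 - (-2.291112)·(1.487002 - 2.150000)/(-2.291112 - (6.865375)) = 1.652896; f(y_3) = -0.436239
y_4 = 1.652896 - (-0.436239)·(1.652896 - 1.487002)/(-0.436239 - (-2.291112)) = 1.691911; f(y_4) = 0.038629

1.69191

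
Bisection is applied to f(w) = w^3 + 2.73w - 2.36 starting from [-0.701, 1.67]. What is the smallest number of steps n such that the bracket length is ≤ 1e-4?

15

Initial width b − a = 1.67 − -0.701 = 2.371000.
After n steps the width is (b−a)/2^n; need (b−a)/2^n ≤ 1e-4.
So n ≥ log₂(2.371000/1e-4) = log₂(23710.0000) ≈ 14.5332.
Hence n = 15.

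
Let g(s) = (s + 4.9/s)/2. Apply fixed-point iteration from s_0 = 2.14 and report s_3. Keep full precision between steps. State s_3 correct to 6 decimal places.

2.213594

s_1 = g(2.140000) = 2.214860
s_2 = g(2.214860) = 2.213595
s_3 = g(2.213595) = 2.213594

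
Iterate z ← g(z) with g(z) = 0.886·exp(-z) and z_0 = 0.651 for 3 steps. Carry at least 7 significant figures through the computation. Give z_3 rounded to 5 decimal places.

0.50702

z_1 = g(0.651000) = 0.462070
z_2 = g(0.462070) = 0.558161
z_3 = g(0.558161) = 0.507023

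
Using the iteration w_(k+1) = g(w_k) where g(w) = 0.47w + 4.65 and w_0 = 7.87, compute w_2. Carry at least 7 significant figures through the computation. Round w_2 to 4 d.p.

w_1 = g(7.870000) = 8.348900
w_2 = g(8.348900) = 8.573983

8.5740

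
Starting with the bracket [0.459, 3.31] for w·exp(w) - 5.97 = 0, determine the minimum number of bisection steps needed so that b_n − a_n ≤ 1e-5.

Initial width b − a = 3.31 − 0.459 = 2.851000.
After n steps the width is (b−a)/2^n; need (b−a)/2^n ≤ 1e-5.
So n ≥ log₂(2.851000/1e-5) = log₂(285100.0000) ≈ 18.1211.
Hence n = 19.

19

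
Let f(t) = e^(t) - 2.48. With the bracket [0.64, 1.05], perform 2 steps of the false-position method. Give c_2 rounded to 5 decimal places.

0.90692

f(0.640000) = -0.583519, f(1.050000) = 0.377651
step 1: c = 0.888908, f(c) = -0.047528 < 0 → new bracket [0.888908, 1.050000]
step 2: c = 0.906915, f(c) = -0.003329 < 0 → new bracket [0.906915, 1.050000]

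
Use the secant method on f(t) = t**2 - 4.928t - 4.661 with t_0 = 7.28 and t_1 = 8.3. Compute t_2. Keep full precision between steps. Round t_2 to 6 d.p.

6.110120

f(t_0) = 12.461560, f(t_1) = 23.326600
t_2 = 8.300000 - (23.326600)·(8.300000 - 7.280000)/(23.326600 - (12.461560)) = 6.110120; f(t_2) = 2.561896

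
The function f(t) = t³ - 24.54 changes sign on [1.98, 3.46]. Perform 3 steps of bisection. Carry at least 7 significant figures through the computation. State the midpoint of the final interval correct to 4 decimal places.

f(1.980000) = -16.777608, f(3.460000) = 16.881736 (opposite signs)
step 1: m = 2.720000, f(m) = -4.416352 < 0 → root in [2.720000, 3.460000]
step 2: m = 3.090000, f(m) = 4.963629 > 0 → root in [2.720000, 3.090000]
step 3: m = 2.905000, f(m) = -0.024632 < 0 → root in [2.905000, 3.090000]
Midpoint of [2.905000, 3.090000] = 2.997500

2.9975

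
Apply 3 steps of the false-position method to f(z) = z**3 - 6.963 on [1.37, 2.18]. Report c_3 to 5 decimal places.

1.90813

f(1.370000) = -4.391647, f(2.180000) = 3.397232
step 1: c = 1.826707, f(c) = -0.867539 < 0 → new bracket [1.826707, 2.180000]
step 2: c = 1.898574, f(c) = -0.119436 < 0 → new bracket [1.898574, 2.180000]
step 3: c = 1.908132, f(c) = -0.015557 < 0 → new bracket [1.908132, 2.180000]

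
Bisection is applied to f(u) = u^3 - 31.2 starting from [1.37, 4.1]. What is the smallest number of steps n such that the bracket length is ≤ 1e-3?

12

Initial width b − a = 4.1 − 1.37 = 2.730000.
After n steps the width is (b−a)/2^n; need (b−a)/2^n ≤ 1e-3.
So n ≥ log₂(2.730000/1e-3) = log₂(2730.0000) ≈ 11.4147.
Hence n = 12.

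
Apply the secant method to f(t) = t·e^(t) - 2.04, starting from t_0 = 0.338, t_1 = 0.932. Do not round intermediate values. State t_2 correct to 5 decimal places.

f(t_0) = -1.566077, f(t_1) = 0.326892
t_2 = 0.932000 - (0.326892)·(0.932000 - 0.338000)/(0.326892 - (-1.566077)) = 0.829424; f(t_2) = -0.138963

0.82942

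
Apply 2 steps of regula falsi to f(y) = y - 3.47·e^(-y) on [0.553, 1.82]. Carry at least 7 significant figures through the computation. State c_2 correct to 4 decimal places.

False-position update: c = (a·f(b) − b·f(a))/(f(b) − f(a)); replace the endpoint whose sign matches f(c).
f(0.553000) = -1.443019, f(1.820000) = 1.257771
step 1: c = 1.229952, f(c) = 0.215648 > 0 → new bracket [0.553000, 1.229952]
step 2: c = 1.141940, f(c) = 0.034318 > 0 → new bracket [0.553000, 1.141940]

1.1419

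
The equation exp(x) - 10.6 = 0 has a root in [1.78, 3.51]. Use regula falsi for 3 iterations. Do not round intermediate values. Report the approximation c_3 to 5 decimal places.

f(1.780000) = -4.670144, f(3.510000) = 22.848268
step 1: c = 2.073598, f(c) = -2.646613 < 0 → new bracket [2.073598, 3.510000]
step 2: c = 2.222710, f(c) = -1.367682 < 0 → new bracket [2.222710, 3.510000]
step 3: c = 2.295414, f(c) = -0.671450 < 0 → new bracket [2.295414, 3.510000]

2.29541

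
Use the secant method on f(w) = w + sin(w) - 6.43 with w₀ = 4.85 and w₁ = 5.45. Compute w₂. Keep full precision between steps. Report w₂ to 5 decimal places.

6.66350

f(w_0) = -2.570547, f(w_1) = -1.720077
w_2 = 5.450000 - (-1.720077)·(5.450000 - 4.850000)/(-1.720077 - (-2.570547)) = 6.663502; f(w_2) = 0.604717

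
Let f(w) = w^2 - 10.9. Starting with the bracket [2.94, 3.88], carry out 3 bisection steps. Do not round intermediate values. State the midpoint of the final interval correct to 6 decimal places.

3.351250

f(2.940000) = -2.256400, f(3.880000) = 4.154400 (opposite signs)
step 1: m = 3.410000, f(m) = 0.728100 > 0 → root in [2.940000, 3.410000]
step 2: m = 3.175000, f(m) = -0.819375 < 0 → root in [3.175000, 3.410000]
step 3: m = 3.292500, f(m) = -0.059444 < 0 → root in [3.292500, 3.410000]
Midpoint of [3.292500, 3.410000] = 3.351250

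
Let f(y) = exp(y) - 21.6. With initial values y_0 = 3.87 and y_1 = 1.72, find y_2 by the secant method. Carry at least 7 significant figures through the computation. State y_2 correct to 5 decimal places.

f(y_0) = 26.342386, f(y_1) = -16.015472
y_2 = 1.720000 - (-16.015472)·(1.720000 - 3.870000)/(-16.015472 - (26.342386)) = 2.532913; f(y_2) = -9.009869

2.53291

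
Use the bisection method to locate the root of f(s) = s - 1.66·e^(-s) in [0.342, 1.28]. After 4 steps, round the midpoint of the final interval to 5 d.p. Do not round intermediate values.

0.78169

f(0.342000) = -0.837178, f(1.280000) = 0.818458 (opposite signs)
step 1: m = 0.811000, f(m) = 0.073274 > 0 → root in [0.342000, 0.811000]
step 2: m = 0.576500, f(m) = -0.356190 < 0 → root in [0.576500, 0.811000]
step 3: m = 0.693750, f(m) = -0.135750 < 0 → root in [0.693750, 0.811000]
step 4: m = 0.752375, f(m) = -0.029893 < 0 → root in [0.752375, 0.811000]
Midpoint of [0.752375, 0.811000] = 0.781688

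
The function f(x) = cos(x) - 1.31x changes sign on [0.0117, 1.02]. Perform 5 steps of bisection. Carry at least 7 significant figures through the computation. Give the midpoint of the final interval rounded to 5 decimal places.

f(0.011700) = 0.984605, f(1.020000) = -0.812834 (opposite signs)
step 1: m = 0.515850, f(m) = 0.194110 > 0 → root in [0.515850, 1.020000]
step 2: m = 0.767925, f(m) = -0.286628 < 0 → root in [0.515850, 0.767925]
step 3: m = 0.641887, f(m) = -0.039906 < 0 → root in [0.515850, 0.641887]
step 4: m = 0.578869, f(m) = 0.078764 > 0 → root in [0.578869, 0.641887]
step 5: m = 0.610378, f(m) = 0.019836 > 0 → root in [0.610378, 0.641887]
Midpoint of [0.610378, 0.641887] = 0.626133

0.62613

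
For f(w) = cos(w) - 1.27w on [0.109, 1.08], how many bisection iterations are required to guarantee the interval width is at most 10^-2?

Initial width b − a = 1.08 − 0.109 = 0.971000.
After n steps the width is (b−a)/2^n; need (b−a)/2^n ≤ 10^-2.
So n ≥ log₂(0.971000/10^-2) = log₂(97.1000) ≈ 6.6014.
Hence n = 7.

7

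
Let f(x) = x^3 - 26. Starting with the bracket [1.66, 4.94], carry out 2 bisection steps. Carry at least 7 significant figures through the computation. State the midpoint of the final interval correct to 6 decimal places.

2.890000

f(1.660000) = -21.425704, f(4.940000) = 94.553784 (opposite signs)
step 1: m = 3.300000, f(m) = 9.937000 > 0 → root in [1.660000, 3.300000]
step 2: m = 2.480000, f(m) = -10.747008 < 0 → root in [2.480000, 3.300000]
Midpoint of [2.480000, 3.300000] = 2.890000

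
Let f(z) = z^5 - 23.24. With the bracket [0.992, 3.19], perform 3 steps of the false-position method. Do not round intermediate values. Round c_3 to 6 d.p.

1.390210

False-position update: c = (a·f(b) − b·f(a))/(f(b) − f(a)); replace the endpoint whose sign matches f(c).
f(0.992000) = -22.279365, f(3.190000) = 307.094106
step 1: c = 1.140676, f(c) = -21.308867 < 0 → new bracket [1.140676, 3.190000]
step 2: c = 1.273649, f(c) = -19.888420 < 0 → new bracket [1.273649, 3.190000]
step 3: c = 1.390210, f(c) = -18.047199 < 0 → new bracket [1.390210, 3.190000]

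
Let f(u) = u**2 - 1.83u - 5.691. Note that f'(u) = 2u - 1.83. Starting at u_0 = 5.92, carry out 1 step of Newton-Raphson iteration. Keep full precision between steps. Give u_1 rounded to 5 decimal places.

4.06967

u_0 = 5.920000: f = 18.521800, f' = 10.010000 → u_1 = 5.920000 - (18.521800)/(10.010000) = 4.069670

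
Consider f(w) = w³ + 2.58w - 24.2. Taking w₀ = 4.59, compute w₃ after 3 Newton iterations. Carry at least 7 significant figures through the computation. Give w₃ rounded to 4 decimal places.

Newton update: w ← w − f(w)/f'(w).
f'(w) = 3w² + 2.58
w_0 = 4.590000: f = 84.344779, f' = 65.784300 → w_1 = 4.590000 - (84.344779)/(65.784300) = 3.307859
w_1 = 3.307859: f = 20.528625, f' = 35.405784 → w_2 = 3.307859 - (20.528625)/(35.405784) = 2.728049
w_2 = 2.728049: f = 3.141183, f' = 24.906748 → w_3 = 2.728049 - (3.141183)/(24.906748) = 2.601931

2.6019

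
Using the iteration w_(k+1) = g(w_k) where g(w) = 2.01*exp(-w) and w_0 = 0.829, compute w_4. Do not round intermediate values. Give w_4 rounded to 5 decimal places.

w_1 = g(0.829000) = 0.877336
w_2 = g(0.877336) = 0.835938
w_3 = g(0.835938) = 0.871270
w_4 = g(0.871270) = 0.841024

0.84102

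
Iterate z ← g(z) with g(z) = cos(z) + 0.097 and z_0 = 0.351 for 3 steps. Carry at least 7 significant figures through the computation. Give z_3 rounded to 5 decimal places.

z_1 = g(0.351000) = 1.036029
z_2 = g(1.036029) = 0.606641
z_3 = g(0.606641) = 0.918568

0.91857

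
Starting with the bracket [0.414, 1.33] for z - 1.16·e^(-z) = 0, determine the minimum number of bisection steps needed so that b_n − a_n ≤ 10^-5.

17

Initial width b − a = 1.33 − 0.414 = 0.916000.
After n steps the width is (b−a)/2^n; need (b−a)/2^n ≤ 10^-5.
So n ≥ log₂(0.916000/10^-5) = log₂(91600.0000) ≈ 16.4831.
Hence n = 17.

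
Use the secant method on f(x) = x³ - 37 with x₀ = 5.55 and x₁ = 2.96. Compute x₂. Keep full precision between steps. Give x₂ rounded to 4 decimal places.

3.1576

f(x_0) = 133.953875, f(x_1) = -11.065664
x_2 = 2.960000 - (-11.065664)·(2.960000 - 5.550000)/(-11.065664 - (133.953875)) = 3.157629; f(x_2) = -5.516478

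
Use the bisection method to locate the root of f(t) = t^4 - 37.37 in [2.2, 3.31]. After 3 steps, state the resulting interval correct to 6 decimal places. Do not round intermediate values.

[2.338750, 2.477500]

f(2.200000) = -13.944400, f(3.310000) = 82.666127 (opposite signs)
step 1: m = 2.755000, f(m) = 20.238480 > 0 → root in [2.200000, 2.755000]
step 2: m = 2.477500, f(m) = 0.305121 > 0 → root in [2.200000, 2.477500]
step 3: m = 2.338750, f(m) = -7.451818 < 0 → root in [2.338750, 2.477500]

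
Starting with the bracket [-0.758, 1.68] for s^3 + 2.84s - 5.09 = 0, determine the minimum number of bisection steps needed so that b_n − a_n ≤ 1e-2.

Initial width b − a = 1.68 − -0.758 = 2.438000.
After n steps the width is (b−a)/2^n; need (b−a)/2^n ≤ 1e-2.
So n ≥ log₂(2.438000/1e-2) = log₂(243.8000) ≈ 7.9296.
Hence n = 8.

8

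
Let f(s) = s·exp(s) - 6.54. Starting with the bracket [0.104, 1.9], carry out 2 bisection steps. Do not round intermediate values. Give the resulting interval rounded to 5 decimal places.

[1.45100, 1.90000]

f(0.104000) = -6.424602, f(1.900000) = 6.163199 (opposite signs)
step 1: m = 1.002000, f(m) = -3.810829 < 0 → root in [1.002000, 1.900000]
step 2: m = 1.451000, f(m) = -0.348032 < 0 → root in [1.451000, 1.900000]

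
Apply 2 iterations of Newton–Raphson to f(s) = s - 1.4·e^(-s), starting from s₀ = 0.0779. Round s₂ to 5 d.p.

f'(s) = 1 + 1.4·e^(-s)
s_0 = 0.077900: f = -1.217180, f' = 2.295080 → s_1 = 0.077900 - (-1.217180)/(2.295080) = 0.608243
s_1 = 0.608243: f = -0.153786, f' = 1.762029 → s_2 = 0.608243 - (-0.153786)/(1.762029) = 0.695521

0.69552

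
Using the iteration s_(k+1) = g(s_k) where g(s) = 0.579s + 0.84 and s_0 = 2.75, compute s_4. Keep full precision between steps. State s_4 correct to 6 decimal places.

s_1 = g(2.750000) = 2.432250
s_2 = g(2.432250) = 2.248273
s_3 = g(2.248273) = 2.141750
s_4 = g(2.141750) = 2.080073

2.080073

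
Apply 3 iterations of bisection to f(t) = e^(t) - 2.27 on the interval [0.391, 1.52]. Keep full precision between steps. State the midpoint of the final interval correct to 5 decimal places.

f(0.391000) = -0.791541, f(1.520000) = 2.302225 (opposite signs)
step 1: m = 0.955500, f(m) = 0.329970 > 0 → root in [0.391000, 0.955500]
step 2: m = 0.673250, f(m) = -0.309401 < 0 → root in [0.673250, 0.955500]
step 3: m = 0.814375, f(m) = -0.012236 < 0 → root in [0.814375, 0.955500]
Midpoint of [0.814375, 0.955500] = 0.884938

0.88494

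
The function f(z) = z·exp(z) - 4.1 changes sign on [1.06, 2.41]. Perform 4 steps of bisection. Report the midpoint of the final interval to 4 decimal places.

f(1.060000) = -1.040447, f(2.410000) = 22.732846 (opposite signs)
step 1: m = 1.735000, f(m) = 5.735590 > 0 → root in [1.060000, 1.735000]
step 2: m = 1.397500, f(m) = 1.552992 > 0 → root in [1.060000, 1.397500]
step 3: m = 1.228750, f(m) = 0.098584 > 0 → root in [1.060000, 1.228750]
step 4: m = 1.144375, f(m) = -0.506116 < 0 → root in [1.144375, 1.228750]
Midpoint of [1.144375, 1.228750] = 1.186562

1.1866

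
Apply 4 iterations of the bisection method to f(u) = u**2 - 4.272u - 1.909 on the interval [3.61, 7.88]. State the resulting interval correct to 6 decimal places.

f(3.610000) = -4.298820, f(7.880000) = 26.522040 (opposite signs)
step 1: m = 5.745000, f(m) = 6.553385 > 0 → root in [3.610000, 5.745000]
step 2: m = 4.677500, f(m) = -0.012274 < 0 → root in [4.677500, 5.745000]
step 3: m = 5.211250, f(m) = 2.985667 > 0 → root in [4.677500, 5.211250]
step 4: m = 4.944375, f(m) = 1.415474 > 0 → root in [4.677500, 4.944375]

[4.677500, 4.944375]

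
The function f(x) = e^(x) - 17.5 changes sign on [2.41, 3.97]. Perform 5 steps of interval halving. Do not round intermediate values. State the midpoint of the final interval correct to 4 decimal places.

f(2.410000) = -6.366039, f(3.970000) = 35.484531 (opposite signs)
step 1: m = 3.190000, f(m) = 6.788427 > 0 → root in [2.410000, 3.190000]
step 2: m = 2.800000, f(m) = -1.055353 < 0 → root in [2.800000, 3.190000]
step 3: m = 2.995000, f(m) = 2.485360 > 0 → root in [2.800000, 2.995000]
step 4: m = 2.897500, f(m) = 0.628767 > 0 → root in [2.800000, 2.897500]
step 5: m = 2.848750, f(m) = -0.233814 < 0 → root in [2.848750, 2.897500]
Midpoint of [2.848750, 2.897500] = 2.873125

2.8731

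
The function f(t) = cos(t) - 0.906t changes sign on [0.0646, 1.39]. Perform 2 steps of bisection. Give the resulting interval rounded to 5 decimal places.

f(0.064600) = 0.939387, f(1.390000) = -1.079527 (opposite signs)
step 1: m = 0.727300, f(m) = 0.088038 > 0 → root in [0.727300, 1.390000]
step 2: m = 1.058650, f(m) = -0.469088 < 0 → root in [0.727300, 1.058650]

[0.72730, 1.05865]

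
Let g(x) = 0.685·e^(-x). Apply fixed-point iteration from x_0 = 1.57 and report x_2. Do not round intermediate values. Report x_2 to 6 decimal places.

0.594017

x_1 = g(1.570000) = 0.142511
x_2 = g(0.142511) = 0.594017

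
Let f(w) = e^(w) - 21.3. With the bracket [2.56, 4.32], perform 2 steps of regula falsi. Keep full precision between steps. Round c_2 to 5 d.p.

2.92377

f(2.560000) = -8.364183, f(4.320000) = 53.888628
step 1: c = 2.796471, f(c) = -4.913290 < 0 → new bracket [2.796471, 4.320000]
step 2: c = 2.923772, f(c) = -2.688650 < 0 → new bracket [2.923772, 4.320000]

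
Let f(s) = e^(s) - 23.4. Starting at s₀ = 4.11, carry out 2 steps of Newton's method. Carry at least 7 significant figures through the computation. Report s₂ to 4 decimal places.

3.2049

f'(s) = e^(s)
s_0 = 4.110000: f = 37.546718, f' = 60.946718 → s_1 = 4.110000 - (37.546718)/(60.946718) = 3.493942
s_1 = 3.493942: f = 9.515442, f' = 32.915442 → s_2 = 3.493942 - (9.515442)/(32.915442) = 3.204854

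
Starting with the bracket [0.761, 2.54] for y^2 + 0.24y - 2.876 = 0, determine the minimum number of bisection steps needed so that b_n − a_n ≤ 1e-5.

Initial width b − a = 2.54 − 0.761 = 1.779000.
After n steps the width is (b−a)/2^n; need (b−a)/2^n ≤ 1e-5.
So n ≥ log₂(1.779000/1e-5) = log₂(177900.0000) ≈ 17.4407.
Hence n = 18.

18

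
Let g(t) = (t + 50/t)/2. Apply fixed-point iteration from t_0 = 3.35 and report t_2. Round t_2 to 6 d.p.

7.304766

t_1 = g(3.350000) = 9.137687
t_2 = g(9.137687) = 7.304766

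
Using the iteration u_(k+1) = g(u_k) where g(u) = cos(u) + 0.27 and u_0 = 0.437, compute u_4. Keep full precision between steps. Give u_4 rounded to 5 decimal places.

0.75600

u_1 = g(0.437000) = 1.176025
u_2 = g(1.176025) = 0.654597
u_3 = g(0.654597) = 1.063294
u_4 = g(1.063294) = 0.755996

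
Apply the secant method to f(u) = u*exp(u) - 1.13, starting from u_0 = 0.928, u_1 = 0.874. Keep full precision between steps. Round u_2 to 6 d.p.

0.667974

f(u_0) = 1.217325, f(u_1) = 0.964521
u_2 = 0.874000 - (0.964521)·(0.874000 - 0.928000)/(0.964521 - (1.217325)) = 0.667974; f(u_2) = 0.172737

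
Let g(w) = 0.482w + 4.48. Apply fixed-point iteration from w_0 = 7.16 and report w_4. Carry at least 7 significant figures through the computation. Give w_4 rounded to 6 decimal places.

w_1 = g(7.160000) = 7.931120
w_2 = g(7.931120) = 8.302800
w_3 = g(8.302800) = 8.481950
w_4 = g(8.481950) = 8.568300

8.568300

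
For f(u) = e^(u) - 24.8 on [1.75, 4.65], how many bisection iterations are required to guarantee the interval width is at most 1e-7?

Initial width b − a = 4.65 − 1.75 = 2.900000.
After n steps the width is (b−a)/2^n; need (b−a)/2^n ≤ 1e-7.
So n ≥ log₂(2.900000/1e-7) = log₂(29000000.0000) ≈ 24.7895.
Hence n = 25.

25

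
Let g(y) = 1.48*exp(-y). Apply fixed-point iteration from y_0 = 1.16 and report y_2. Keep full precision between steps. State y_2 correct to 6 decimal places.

y_1 = g(1.160000) = 0.463960
y_2 = g(0.463960) = 0.930608

0.930608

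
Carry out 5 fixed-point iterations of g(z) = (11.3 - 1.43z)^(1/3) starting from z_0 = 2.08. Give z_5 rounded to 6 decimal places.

2.032293

z_1 = g(2.080000) = 2.026773
z_2 = g(2.026773) = 2.032931
z_3 = g(2.032931) = 2.032221
z_4 = g(2.032221) = 2.032303
z_5 = g(2.032303) = 2.032293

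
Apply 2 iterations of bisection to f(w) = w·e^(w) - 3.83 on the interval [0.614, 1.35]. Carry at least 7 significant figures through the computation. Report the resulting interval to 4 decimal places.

[1.1660, 1.3500]

f(0.614000) = -2.695446, f(1.350000) = 1.377524 (opposite signs)
step 1: m = 0.982000, f(m) = -1.208266 < 0 → root in [0.982000, 1.350000]
step 2: m = 1.166000, f(m) = -0.088154 < 0 → root in [1.166000, 1.350000]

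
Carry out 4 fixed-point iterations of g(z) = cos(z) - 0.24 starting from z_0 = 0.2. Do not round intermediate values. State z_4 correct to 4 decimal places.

z_1 = g(0.200000) = 0.740067
z_2 = g(0.740067) = 0.498424
z_3 = g(0.498424) = 0.638337
z_4 = g(0.638337) = 0.563088

0.5631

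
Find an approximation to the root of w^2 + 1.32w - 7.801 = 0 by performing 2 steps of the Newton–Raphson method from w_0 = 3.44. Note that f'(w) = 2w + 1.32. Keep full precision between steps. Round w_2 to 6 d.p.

2.215521

w_0 = 3.440000: f = 8.573400, f' = 8.200000 → w_1 = 3.440000 - (8.573400)/(8.200000) = 2.394463
w_1 = 2.394463: f = 1.093147, f' = 6.108927 → w_2 = 2.394463 - (1.093147)/(6.108927) = 2.215521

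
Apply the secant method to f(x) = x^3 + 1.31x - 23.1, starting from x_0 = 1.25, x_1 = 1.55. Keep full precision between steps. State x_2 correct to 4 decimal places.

3.9549

f(x_0) = -19.509375, f(x_1) = -17.345625
x_2 = 1.550000 - (-17.345625)·(1.550000 - 1.250000)/(-17.345625 - (-19.509375)) = 3.954939; f(x_2) = 43.942333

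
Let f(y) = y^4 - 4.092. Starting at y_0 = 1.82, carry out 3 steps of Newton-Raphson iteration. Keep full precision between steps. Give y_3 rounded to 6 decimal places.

1.422420

f'(y) = 4y^3
y_0 = 1.820000: f = 6.879994, f' = 24.114272 → y_1 = 1.820000 - (6.879994)/(24.114272) = 1.534692
y_1 = 1.534692: f = 1.455342, f' = 14.458516 → y_2 = 1.534692 - (1.455342)/(14.458516) = 1.434036
y_2 = 1.434036: f = 0.137020, f' = 11.796137 → y_3 = 1.434036 - (0.137020)/(11.796137) = 1.422420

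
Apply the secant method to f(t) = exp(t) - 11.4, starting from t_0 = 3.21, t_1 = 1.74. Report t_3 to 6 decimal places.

f(t_0) = 13.379086, f(t_1) = -5.702657
t_2 = 1.740000 - (-5.702657)·(1.740000 - 3.210000)/(-5.702657 - (13.379086)) = 2.179315; f(t_2) = -2.559747
t_3 = 2.179315 - (-2.559747)·(2.179315 - 1.740000)/(-2.559747 - (-5.702657)) = 2.537117; f(t_3) = 1.243163

2.537117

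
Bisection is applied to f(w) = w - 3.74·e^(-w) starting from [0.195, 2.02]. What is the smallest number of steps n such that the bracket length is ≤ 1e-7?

25

Initial width b − a = 2.02 − 0.195 = 1.825000.
After n steps the width is (b−a)/2^n; need (b−a)/2^n ≤ 1e-7.
So n ≥ log₂(1.825000/1e-7) = log₂(18250000.0000) ≈ 24.1214.
Hence n = 25.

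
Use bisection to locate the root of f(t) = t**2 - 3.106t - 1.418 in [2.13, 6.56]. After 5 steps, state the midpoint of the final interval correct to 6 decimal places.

f(2.130000) = -3.496880, f(6.560000) = 21.240240 (opposite signs)
step 1: m = 4.345000, f(m) = 3.965455 > 0 → root in [2.130000, 4.345000]
step 2: m = 3.237500, f(m) = -0.992269 < 0 → root in [3.237500, 4.345000]
step 3: m = 3.791250, f(m) = 1.179954 > 0 → root in [3.237500, 3.791250]
step 4: m = 3.514375, f(m) = 0.017183 > 0 → root in [3.237500, 3.514375]
step 5: m = 3.375938, f(m) = -0.506708 < 0 → root in [3.375938, 3.514375]
Midpoint of [3.375938, 3.514375] = 3.445156

3.445156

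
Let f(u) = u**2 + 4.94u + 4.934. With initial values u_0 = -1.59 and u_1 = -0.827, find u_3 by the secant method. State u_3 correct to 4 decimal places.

f(u_0) = -0.392500, f(u_1) = 1.532549
u_2 = -0.827000 - (1.532549)·(-0.827000 - -1.590000)/(1.532549 - (-0.392500)) = -1.434431; f(u_2) = -0.094497
u_3 = -1.434431 - (-0.094497)·(-1.434431 - -0.827000)/(-0.094497 - (1.532549)) = -1.399152; f(u_3) = -0.020185

-1.3992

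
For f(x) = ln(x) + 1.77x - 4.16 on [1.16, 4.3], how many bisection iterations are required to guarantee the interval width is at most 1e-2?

Initial width b − a = 4.3 − 1.16 = 3.140000.
After n steps the width is (b−a)/2^n; need (b−a)/2^n ≤ 1e-2.
So n ≥ log₂(3.140000/1e-2) = log₂(314.0000) ≈ 8.2946.
Hence n = 9.

9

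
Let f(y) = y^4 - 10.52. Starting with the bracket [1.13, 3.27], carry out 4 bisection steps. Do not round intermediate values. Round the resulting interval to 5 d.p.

[1.79875, 1.93250]

f(1.130000) = -8.889526, f(3.270000) = 103.818110 (opposite signs)
step 1: m = 2.200000, f(m) = 12.905600 > 0 → root in [1.130000, 2.200000]
step 2: m = 1.665000, f(m) = -2.834769 < 0 → root in [1.665000, 2.200000]
step 3: m = 1.932500, f(m) = 3.426910 > 0 → root in [1.665000, 1.932500]
step 4: m = 1.798750, f(m) = -0.051530 < 0 → root in [1.798750, 1.932500]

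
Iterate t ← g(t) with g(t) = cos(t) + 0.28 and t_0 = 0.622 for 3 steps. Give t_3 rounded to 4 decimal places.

t_1 = g(0.622000) = 1.092715
t_2 = g(1.092715) = 0.740077
t_3 = g(0.740077) = 1.018417

1.0184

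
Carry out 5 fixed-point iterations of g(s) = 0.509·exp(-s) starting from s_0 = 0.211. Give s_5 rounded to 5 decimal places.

s_1 = g(0.211000) = 0.412175
s_2 = g(0.412175) = 0.337064
s_3 = g(0.337064) = 0.363356
s_4 = g(0.363356) = 0.353927
s_5 = g(0.353927) = 0.357280

0.35728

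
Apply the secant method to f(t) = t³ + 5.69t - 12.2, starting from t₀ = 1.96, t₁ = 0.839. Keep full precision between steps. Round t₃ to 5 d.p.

1.55244

f(t_0) = 6.481936, f(t_1) = -6.835500
t_2 = 0.839000 - (-6.835500)·(0.839000 - 1.960000)/(-6.835500 - (6.481936)) = 1.414381; f(t_2) = -1.322744
t_3 = 1.414381 - (-1.322744)·(1.414381 - 0.839000)/(-1.322744 - (-6.835500)) = 1.552439; f(t_3) = 0.374858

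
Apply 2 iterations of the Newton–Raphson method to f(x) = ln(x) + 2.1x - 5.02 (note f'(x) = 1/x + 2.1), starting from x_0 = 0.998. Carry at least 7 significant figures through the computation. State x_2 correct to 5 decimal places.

Newton update: x ← x − f(x)/f'(x).
x_0 = 0.998000: f = -2.926202, f' = 3.102004 → x_1 = 0.998000 - (-2.926202)/(3.102004) = 1.941326
x_1 = 1.941326: f = -0.279843, f' = 2.615112 → x_2 = 1.941326 - (-0.279843)/(2.615112) = 2.048336

2.04834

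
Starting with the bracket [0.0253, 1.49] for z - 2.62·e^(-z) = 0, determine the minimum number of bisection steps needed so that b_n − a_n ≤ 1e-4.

Initial width b − a = 1.49 − 0.0253 = 1.464700.
After n steps the width is (b−a)/2^n; need (b−a)/2^n ≤ 1e-4.
So n ≥ log₂(1.464700/1e-4) = log₂(14647.0000) ≈ 13.8383.
Hence n = 14.

14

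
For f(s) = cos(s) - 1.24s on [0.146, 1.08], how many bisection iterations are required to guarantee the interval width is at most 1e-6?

Initial width b − a = 1.08 − 0.146 = 0.934000.
After n steps the width is (b−a)/2^n; need (b−a)/2^n ≤ 1e-6.
So n ≥ log₂(0.934000/1e-6) = log₂(934000.0000) ≈ 19.8331.
Hence n = 20.

20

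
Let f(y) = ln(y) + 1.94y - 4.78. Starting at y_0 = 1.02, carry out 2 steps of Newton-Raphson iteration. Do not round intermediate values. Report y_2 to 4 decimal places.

2.0845

Newton update: y ← y − f(y)/f'(y).
f'(y) = 1/y + 1.94
y_0 = 1.020000: f = -2.781397, f' = 2.920392 → y_1 = 1.020000 - (-2.781397)/(2.920392) = 1.972405
y_1 = 1.972405: f = -0.274280, f' = 2.446995 → y_2 = 1.972405 - (-0.274280)/(2.446995) = 2.084494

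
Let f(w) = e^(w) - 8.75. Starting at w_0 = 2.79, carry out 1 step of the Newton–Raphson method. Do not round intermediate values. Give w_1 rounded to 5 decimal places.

2.32744

Newton update: w ← w − f(w)/f'(w).
f'(w) = e^(w)
w_0 = 2.790000: f = 7.531020, f' = 16.281020 → w_1 = 2.790000 - (7.531020)/(16.281020) = 2.327436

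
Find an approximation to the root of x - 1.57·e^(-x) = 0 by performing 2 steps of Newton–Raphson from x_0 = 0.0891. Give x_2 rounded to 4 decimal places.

0.7429

Newton update: x ← x − f(x)/f'(x).
f'(x) = 1 + 1.57·e^(-x)
x_0 = 0.089100: f = -1.347064, f' = 2.436164 → x_1 = 0.089100 - (-1.347064)/(2.436164) = 0.642045
x_1 = 0.642045: f = -0.184113, f' = 1.826158 → x_2 = 0.642045 - (-0.184113)/(1.826158) = 0.742865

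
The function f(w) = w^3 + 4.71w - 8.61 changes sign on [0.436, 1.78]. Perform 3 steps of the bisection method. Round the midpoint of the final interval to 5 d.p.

f(0.436000) = -6.473558, f(1.780000) = 5.413552 (opposite signs)
step 1: m = 1.108000, f(m) = -2.031068 < 0 → root in [1.108000, 1.780000]
step 2: m = 1.444000, f(m) = 1.202176 > 0 → root in [1.108000, 1.444000]
step 3: m = 1.276000, f(m) = -0.522487 < 0 → root in [1.276000, 1.444000]
Midpoint of [1.276000, 1.444000] = 1.360000

1.36000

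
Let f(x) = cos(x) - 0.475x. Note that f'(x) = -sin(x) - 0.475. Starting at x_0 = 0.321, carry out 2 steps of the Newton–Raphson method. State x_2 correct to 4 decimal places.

1.0580

Newton update: x ← x − f(x)/f'(x).
x_0 = 0.321000: f = 0.796445, f' = -0.790516 → x_1 = 0.321000 - (0.796445)/(-0.790516) = 1.328501
x_1 = 1.328501: f = -0.391107, f' = -1.445790 → x_2 = 1.328501 - (-0.391107)/(-1.445790) = 1.057987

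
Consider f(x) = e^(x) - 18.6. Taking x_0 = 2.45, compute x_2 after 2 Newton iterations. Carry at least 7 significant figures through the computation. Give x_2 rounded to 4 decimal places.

2.9315

f'(x) = e^(x)
x_0 = 2.450000: f = -7.011653, f' = 11.588347 → x_1 = 2.450000 - (-7.011653)/(11.588347) = 3.055061
x_1 = 3.055061: f = 2.622474, f' = 21.222474 → x_2 = 3.055061 - (2.622474)/(21.222474) = 2.931490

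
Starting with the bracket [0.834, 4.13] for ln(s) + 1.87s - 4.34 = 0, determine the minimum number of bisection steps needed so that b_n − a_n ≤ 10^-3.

Initial width b − a = 4.13 − 0.834 = 3.296000.
After n steps the width is (b−a)/2^n; need (b−a)/2^n ≤ 10^-3.
So n ≥ log₂(3.296000/10^-3) = log₂(3296.0000) ≈ 11.6865.
Hence n = 12.

12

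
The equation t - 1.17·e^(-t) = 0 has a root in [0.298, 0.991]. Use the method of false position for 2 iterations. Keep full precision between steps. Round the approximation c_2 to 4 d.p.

False-position update: c = (a·f(b) − b·f(a))/(f(b) − f(a)); replace the endpoint whose sign matches f(c).
f(0.298000) = -0.570493, f(0.991000) = 0.556690
step 1: c = 0.648743, f(c) = 0.037181 > 0 → new bracket [0.298000, 0.648743]
step 2: c = 0.627282, f(c) = 0.002454 > 0 → new bracket [0.298000, 0.627282]

0.6273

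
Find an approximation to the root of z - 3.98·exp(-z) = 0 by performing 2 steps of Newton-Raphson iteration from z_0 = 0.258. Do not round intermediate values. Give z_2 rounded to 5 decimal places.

1.18195

Newton update: z ← z − f(z)/f'(z).
f'(z) = 1 + 3.98·exp(-z)
z_0 = 0.258000: f = -2.816929, f' = 4.074929 → z_1 = 0.258000 - (-2.816929)/(4.074929) = 0.949283
z_1 = 0.949283: f = -0.591050, f' = 2.540333 → z_2 = 0.949283 - (-0.591050)/(2.540333) = 1.181949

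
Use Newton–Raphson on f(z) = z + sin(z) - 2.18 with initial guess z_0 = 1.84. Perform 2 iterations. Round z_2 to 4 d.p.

1.2186

f'(z) = 1 + cos(z)
z_0 = 1.840000: f = 0.623983, f' = 0.734036 → z_1 = 1.840000 - (0.623983)/(0.734036) = 0.989929
z_1 = 0.989929: f = -0.354084, f' = 1.548749 → z_2 = 0.989929 - (-0.354084)/(1.548749) = 1.218555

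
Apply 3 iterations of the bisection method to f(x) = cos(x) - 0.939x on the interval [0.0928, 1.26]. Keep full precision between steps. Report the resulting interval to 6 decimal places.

[0.676400, 0.822300]

f(0.092800) = 0.908558, f(1.260000) = -0.877323 (opposite signs)
step 1: m = 0.676400, f(m) = 0.144692 > 0 → root in [0.676400, 1.260000]
step 2: m = 0.968200, f(m) = -0.342356 < 0 → root in [0.676400, 0.968200]
step 3: m = 0.822300, f(m) = -0.091602 < 0 → root in [0.676400, 0.822300]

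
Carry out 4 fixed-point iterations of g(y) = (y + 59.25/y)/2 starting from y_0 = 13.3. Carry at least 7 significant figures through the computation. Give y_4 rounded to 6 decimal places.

y_1 = g(13.300000) = 8.877444
y_2 = g(8.877444) = 7.775831
y_3 = g(7.775831) = 7.697798
y_4 = g(7.697798) = 7.697402

7.697402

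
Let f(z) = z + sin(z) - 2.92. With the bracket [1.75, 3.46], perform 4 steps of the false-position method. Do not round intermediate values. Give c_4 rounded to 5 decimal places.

2.02288

f(1.750000) = -0.186014, f(3.460000) = 0.226946
step 1: c = 2.520254, f(c) = 0.182378 > 0 → new bracket [1.750000, 2.520254]
step 2: c = 2.138928, f(c) = 0.061836 > 0 → new bracket [1.750000, 2.138928]
step 3: c = 2.041895, f(c) = 0.012965 > 0 → new bracket [1.750000, 2.041895]
step 4: c = 2.022876, f(c) = 0.002416 > 0 → new bracket [1.750000, 2.022876]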